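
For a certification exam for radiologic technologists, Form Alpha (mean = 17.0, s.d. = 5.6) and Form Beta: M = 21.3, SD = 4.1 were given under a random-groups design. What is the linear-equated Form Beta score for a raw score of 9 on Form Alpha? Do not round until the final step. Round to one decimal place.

Linear equating: y = (SD_Y/SD_X)(x − M_X) + M_Y
y = (4.1/5.6)(9 − 17.0) + 21.3
y = 0.732143 × -8.0 + 21.3 = -5.8571 + 21.3 = 15.4

15.4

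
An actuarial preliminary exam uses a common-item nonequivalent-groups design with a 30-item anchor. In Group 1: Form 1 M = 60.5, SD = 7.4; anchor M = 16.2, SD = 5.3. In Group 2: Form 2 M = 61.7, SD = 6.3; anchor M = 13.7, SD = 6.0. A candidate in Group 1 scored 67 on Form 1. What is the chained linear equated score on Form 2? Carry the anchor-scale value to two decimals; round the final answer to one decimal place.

Form 1 → anchor (Group 1): v = (5.3/7.4)(67 − 60.5) + 16.2 = 20.86
anchor → Form 2 (Group 2): y = (6.3/6.0)(20.86 − 13.7) + 61.7 = 69.2

69.2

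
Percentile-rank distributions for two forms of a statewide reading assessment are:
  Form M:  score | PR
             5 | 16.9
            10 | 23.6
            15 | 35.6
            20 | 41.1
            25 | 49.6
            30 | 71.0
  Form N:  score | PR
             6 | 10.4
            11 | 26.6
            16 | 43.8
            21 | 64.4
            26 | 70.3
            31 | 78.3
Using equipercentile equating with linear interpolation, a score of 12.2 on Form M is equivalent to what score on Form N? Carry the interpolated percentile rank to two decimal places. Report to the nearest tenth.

11.7

PR of 12.2 on Form M: 23.6 + (12.2 − 10)/(15 − 10) × (35.6 − 23.6) = 28.88
On Form N, PR 28.88 falls between score 11 (PR 26.6) and 16 (PR 43.8).
Interpolate: 11 + (28.88 − 26.6)/(43.8 − 26.6) × (16 − 11) = 11.7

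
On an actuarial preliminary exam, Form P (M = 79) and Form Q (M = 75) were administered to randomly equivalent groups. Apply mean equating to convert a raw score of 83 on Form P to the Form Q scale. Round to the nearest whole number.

79

Mean equating: y = x + (M_Y − M_X) = 83 + (75 − 79) = 79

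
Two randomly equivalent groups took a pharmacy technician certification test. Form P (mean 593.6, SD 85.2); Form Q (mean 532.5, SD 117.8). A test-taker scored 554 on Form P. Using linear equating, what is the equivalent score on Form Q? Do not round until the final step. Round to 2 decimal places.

Linear equating: y = (SD_Y/SD_X)(x − M_X) + M_Y
y = (117.8/85.2)(554 − 593.6) + 532.5
y = 1.382629 × -39.6 + 532.5 = -54.7521 + 532.5 = 477.75

477.75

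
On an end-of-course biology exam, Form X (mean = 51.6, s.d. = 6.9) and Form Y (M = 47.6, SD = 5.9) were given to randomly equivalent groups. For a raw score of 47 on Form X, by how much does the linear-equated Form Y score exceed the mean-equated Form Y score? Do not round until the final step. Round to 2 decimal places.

0.67

Mean-equated: 47 + (47.6 − 51.6) = 43.00
Linear-equated: (5.9/6.9)(47 − 51.6) + 47.6 = 43.667
Difference = 43.667 − 43.00 = 0.67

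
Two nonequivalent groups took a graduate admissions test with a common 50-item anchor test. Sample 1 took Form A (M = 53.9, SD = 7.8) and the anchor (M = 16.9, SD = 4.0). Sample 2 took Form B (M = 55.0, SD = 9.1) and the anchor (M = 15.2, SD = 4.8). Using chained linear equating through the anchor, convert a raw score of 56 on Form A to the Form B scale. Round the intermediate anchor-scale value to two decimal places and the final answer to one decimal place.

60.3

Form A → anchor (Sample 1): v = (4.0/7.8)(56 − 53.9) + 16.9 = 17.98
anchor → Form B (Sample 2): y = (9.1/4.8)(17.98 − 15.2) + 55.0 = 60.3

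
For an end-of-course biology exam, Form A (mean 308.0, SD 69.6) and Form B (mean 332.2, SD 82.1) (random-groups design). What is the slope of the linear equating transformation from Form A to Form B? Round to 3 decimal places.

A = SD_Y / SD_X = 82.1 / 69.6 = 1.180

1.180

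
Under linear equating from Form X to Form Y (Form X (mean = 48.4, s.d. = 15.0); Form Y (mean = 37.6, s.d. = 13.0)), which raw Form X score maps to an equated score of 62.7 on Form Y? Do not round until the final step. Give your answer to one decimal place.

77.4

Invert y = (SD_Y/SD_X)(x − M_X) + M_Y:
x = (SD_X/SD_Y)(y − M_Y) + M_X = (15.0/13.0)(62.7 − 37.6) + 48.4
x = 1.153846 × 25.100 + 48.4 = 77.4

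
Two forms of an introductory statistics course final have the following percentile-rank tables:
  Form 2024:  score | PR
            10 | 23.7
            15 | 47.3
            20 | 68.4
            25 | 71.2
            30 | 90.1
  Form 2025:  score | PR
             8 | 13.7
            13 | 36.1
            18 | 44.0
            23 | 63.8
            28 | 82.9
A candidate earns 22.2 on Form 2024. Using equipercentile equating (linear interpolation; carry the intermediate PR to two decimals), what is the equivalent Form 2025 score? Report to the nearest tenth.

PR of 22.2 on Form 2024: 68.4 + (22.2 − 20)/(25 − 20) × (71.2 − 68.4) = 69.63
On Form 2025, PR 69.63 falls between score 23 (PR 63.8) and 28 (PR 82.9).
Interpolate: 23 + (69.63 − 63.8)/(82.9 − 63.8) × (28 − 23) = 24.5

24.5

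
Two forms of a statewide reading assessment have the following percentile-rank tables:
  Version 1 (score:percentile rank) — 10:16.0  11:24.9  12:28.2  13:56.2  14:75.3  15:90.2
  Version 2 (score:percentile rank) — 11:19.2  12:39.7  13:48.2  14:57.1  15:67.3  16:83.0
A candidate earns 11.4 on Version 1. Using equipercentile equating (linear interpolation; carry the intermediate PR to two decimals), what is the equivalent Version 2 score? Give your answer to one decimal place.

PR of 11.4 on Version 1: 24.9 + (11.4 − 11)/(12 − 11) × (28.2 − 24.9) = 26.22
On Version 2, PR 26.22 falls between score 11 (PR 19.2) and 12 (PR 39.7).
Interpolate: 11 + (26.22 − 19.2)/(39.7 − 19.2) × (12 − 11) = 11.3

11.3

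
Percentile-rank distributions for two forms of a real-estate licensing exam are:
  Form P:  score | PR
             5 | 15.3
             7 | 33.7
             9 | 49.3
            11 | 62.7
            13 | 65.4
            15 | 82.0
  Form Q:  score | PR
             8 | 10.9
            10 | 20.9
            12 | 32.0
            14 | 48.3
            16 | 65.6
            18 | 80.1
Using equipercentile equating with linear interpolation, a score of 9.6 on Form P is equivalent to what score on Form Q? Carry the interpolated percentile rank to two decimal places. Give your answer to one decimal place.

14.6

PR of 9.6 on Form P: 49.3 + (9.6 − 9)/(11 − 9) × (62.7 − 49.3) = 53.32
On Form Q, PR 53.32 falls between score 14 (PR 48.3) and 16 (PR 65.6).
Interpolate: 14 + (53.32 − 48.3)/(65.6 − 48.3) × (16 − 14) = 14.6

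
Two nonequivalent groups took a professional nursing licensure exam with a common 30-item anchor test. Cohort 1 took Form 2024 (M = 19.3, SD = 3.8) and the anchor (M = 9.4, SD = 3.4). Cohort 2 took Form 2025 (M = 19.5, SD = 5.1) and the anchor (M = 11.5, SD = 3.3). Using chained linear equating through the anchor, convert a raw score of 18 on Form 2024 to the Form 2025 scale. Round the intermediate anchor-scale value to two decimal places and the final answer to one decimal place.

14.5

Form 2024 → anchor (Cohort 1): v = (3.4/3.8)(18 − 19.3) + 9.4 = 8.24
anchor → Form 2025 (Cohort 2): y = (5.1/3.3)(8.24 − 11.5) + 19.5 = 14.5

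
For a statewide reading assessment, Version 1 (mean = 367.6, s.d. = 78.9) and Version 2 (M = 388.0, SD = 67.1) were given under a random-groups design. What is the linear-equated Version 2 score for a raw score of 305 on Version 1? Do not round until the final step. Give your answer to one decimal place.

Linear equating: y = (SD_Y/SD_X)(x − M_X) + M_Y
y = (67.1/78.9)(305 − 367.6) + 388.0
y = 0.850444 × -62.6 + 388.0 = -53.2378 + 388.0 = 334.8

334.8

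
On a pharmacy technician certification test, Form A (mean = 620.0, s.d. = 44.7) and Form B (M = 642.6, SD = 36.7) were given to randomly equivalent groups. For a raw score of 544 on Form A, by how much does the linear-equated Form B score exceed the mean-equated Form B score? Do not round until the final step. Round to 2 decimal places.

13.60

Mean-equated: 544 + (642.6 − 620.0) = 566.60
Linear-equated: (36.7/44.7)(544 − 620.0) + 642.6 = 580.202
Difference = 580.202 − 566.60 = 13.60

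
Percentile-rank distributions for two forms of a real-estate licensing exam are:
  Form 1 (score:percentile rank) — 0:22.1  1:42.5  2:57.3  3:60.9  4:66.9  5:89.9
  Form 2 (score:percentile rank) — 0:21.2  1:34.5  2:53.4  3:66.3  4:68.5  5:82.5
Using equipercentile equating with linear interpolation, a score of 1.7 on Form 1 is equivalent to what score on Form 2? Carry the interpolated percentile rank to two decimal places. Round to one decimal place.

PR of 1.7 on Form 1: 42.5 + (1.7 − 1)/(2 − 1) × (57.3 − 42.5) = 52.86
On Form 2, PR 52.86 falls between score 1 (PR 34.5) and 2 (PR 53.4).
Interpolate: 1 + (52.86 − 34.5)/(53.4 − 34.5) × (2 − 1) = 2.0

2.0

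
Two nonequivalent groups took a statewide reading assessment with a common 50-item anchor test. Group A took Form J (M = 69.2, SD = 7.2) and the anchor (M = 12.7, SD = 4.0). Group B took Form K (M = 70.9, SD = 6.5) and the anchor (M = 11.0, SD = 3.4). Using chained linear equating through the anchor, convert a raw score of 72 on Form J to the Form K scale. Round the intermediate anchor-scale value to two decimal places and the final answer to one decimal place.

77.1

Form J → anchor (Group A): v = (4.0/7.2)(72 − 69.2) + 12.7 = 14.26
anchor → Form K (Group B): y = (6.5/3.4)(14.26 − 11.0) + 70.9 = 77.1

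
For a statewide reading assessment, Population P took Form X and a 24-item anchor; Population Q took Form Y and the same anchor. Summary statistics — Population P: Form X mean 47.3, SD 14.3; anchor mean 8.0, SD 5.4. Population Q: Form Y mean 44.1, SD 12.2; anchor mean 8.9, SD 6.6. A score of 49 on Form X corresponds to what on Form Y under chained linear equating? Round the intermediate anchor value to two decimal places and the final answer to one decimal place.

43.6

Form X → anchor (Population P): v = (5.4/14.3)(49 − 47.3) + 8.0 = 8.64
anchor → Form Y (Population Q): y = (12.2/6.6)(8.64 − 8.9) + 44.1 = 43.6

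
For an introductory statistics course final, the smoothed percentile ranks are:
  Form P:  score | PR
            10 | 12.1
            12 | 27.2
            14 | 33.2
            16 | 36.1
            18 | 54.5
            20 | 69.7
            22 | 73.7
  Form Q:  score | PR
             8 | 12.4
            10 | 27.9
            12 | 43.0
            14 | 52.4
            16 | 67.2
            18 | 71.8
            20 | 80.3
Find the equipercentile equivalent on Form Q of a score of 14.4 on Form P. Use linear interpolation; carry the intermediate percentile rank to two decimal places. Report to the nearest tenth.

PR of 14.4 on Form P: 33.2 + (14.4 − 14)/(16 − 14) × (36.1 − 33.2) = 33.78
On Form Q, PR 33.78 falls between score 10 (PR 27.9) and 12 (PR 43.0).
Interpolate: 10 + (33.78 − 27.9)/(43.0 − 27.9) × (12 − 10) = 10.8

10.8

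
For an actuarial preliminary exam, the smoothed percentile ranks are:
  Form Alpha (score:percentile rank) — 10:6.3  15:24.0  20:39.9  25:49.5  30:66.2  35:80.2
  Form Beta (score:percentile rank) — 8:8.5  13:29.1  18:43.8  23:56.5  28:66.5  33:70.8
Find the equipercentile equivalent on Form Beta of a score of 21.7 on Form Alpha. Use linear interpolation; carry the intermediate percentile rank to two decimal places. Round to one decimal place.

17.8

PR of 21.7 on Form Alpha: 39.9 + (21.7 − 20)/(25 − 20) × (49.5 − 39.9) = 43.16
On Form Beta, PR 43.16 falls between score 13 (PR 29.1) and 18 (PR 43.8).
Interpolate: 13 + (43.16 − 29.1)/(43.8 − 29.1) × (18 − 13) = 17.8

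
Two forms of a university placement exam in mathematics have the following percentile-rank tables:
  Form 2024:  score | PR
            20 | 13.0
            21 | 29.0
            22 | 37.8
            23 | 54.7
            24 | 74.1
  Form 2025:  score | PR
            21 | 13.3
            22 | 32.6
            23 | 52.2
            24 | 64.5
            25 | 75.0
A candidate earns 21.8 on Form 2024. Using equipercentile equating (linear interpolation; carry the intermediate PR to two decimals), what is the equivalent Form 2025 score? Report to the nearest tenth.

22.2

PR of 21.8 on Form 2024: 29.0 + (21.8 − 21)/(22 − 21) × (37.8 − 29.0) = 36.04
On Form 2025, PR 36.04 falls between score 22 (PR 32.6) and 23 (PR 52.2).
Interpolate: 22 + (36.04 − 32.6)/(52.2 − 32.6) × (23 − 22) = 22.2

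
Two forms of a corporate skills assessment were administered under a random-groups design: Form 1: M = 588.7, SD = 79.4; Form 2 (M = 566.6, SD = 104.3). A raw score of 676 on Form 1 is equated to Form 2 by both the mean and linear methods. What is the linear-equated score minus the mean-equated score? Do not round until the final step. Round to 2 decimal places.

Mean-equated: 676 + (566.6 − 588.7) = 653.90
Linear-equated: (104.3/79.4)(676 − 588.7) + 566.6 = 681.277
Difference = 681.277 − 653.90 = 27.38

27.38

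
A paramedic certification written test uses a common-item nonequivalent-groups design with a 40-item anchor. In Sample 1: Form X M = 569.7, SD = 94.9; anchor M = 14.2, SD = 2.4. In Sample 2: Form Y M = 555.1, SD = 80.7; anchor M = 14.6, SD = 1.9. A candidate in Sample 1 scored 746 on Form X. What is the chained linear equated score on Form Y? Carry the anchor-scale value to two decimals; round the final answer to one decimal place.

Form X → anchor (Sample 1): v = (2.4/94.9)(746 − 569.7) + 14.2 = 18.66
anchor → Form Y (Sample 2): y = (80.7/1.9)(18.66 − 14.6) + 555.1 = 727.5

727.5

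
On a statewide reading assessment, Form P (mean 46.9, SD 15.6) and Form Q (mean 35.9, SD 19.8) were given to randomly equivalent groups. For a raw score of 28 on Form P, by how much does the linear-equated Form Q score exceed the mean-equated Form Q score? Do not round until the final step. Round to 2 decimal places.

Mean-equated: 28 + (35.9 − 46.9) = 17.00
Linear-equated: (19.8/15.6)(28 − 46.9) + 35.9 = 11.912
Difference = 11.912 − 17.00 = -5.09

-5.09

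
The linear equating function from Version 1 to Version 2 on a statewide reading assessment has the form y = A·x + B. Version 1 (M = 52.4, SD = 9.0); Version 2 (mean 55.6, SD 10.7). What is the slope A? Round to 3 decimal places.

1.189

A = SD_Y / SD_X = 10.7 / 9.0 = 1.189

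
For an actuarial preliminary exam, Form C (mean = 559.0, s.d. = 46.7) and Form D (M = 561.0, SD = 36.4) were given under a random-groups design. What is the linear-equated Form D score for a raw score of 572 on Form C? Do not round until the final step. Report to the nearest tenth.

571.1

Linear equating: y = (SD_Y/SD_X)(x − M_X) + M_Y
y = (36.4/46.7)(572 − 559.0) + 561.0
y = 0.779443 × 13.0 + 561.0 = 10.1328 + 561.0 = 571.1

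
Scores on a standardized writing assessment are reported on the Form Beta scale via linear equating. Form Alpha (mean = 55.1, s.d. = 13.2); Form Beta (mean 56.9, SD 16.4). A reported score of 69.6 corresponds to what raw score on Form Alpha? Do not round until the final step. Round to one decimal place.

Invert y = (SD_Y/SD_X)(x − M_X) + M_Y:
x = (SD_X/SD_Y)(y − M_Y) + M_X = (13.2/16.4)(69.6 − 56.9) + 55.1
x = 0.804878 × 12.700 + 55.1 = 65.3

65.3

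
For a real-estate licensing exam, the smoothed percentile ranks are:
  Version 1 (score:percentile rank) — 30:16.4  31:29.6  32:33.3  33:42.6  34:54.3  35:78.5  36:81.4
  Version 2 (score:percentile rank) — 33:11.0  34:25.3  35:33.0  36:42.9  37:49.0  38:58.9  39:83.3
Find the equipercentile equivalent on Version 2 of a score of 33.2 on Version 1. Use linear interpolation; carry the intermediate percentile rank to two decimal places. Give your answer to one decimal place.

36.3

PR of 33.2 on Version 1: 42.6 + (33.2 − 33)/(34 − 33) × (54.3 − 42.6) = 44.94
On Version 2, PR 44.94 falls between score 36 (PR 42.9) and 37 (PR 49.0).
Interpolate: 36 + (44.94 − 42.9)/(49.0 − 42.9) × (37 − 36) = 36.3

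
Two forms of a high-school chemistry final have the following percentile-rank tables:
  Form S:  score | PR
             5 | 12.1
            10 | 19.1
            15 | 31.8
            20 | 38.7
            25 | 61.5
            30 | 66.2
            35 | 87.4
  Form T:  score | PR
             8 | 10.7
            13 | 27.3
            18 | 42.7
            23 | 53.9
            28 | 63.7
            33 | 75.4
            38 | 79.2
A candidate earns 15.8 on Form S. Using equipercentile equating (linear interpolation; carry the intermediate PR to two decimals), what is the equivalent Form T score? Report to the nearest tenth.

14.8

PR of 15.8 on Form S: 31.8 + (15.8 − 15)/(20 − 15) × (38.7 − 31.8) = 32.90
On Form T, PR 32.90 falls between score 13 (PR 27.3) and 18 (PR 42.7).
Interpolate: 13 + (32.90 − 27.3)/(42.7 − 27.3) × (18 − 13) = 14.8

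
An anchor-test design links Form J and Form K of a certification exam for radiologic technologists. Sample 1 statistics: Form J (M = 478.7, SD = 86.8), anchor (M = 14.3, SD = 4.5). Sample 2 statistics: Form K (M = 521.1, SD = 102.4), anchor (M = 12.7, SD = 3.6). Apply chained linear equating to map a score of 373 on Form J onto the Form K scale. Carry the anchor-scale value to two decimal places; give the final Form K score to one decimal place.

410.7

Form J → anchor (Sample 1): v = (4.5/86.8)(373 − 478.7) + 14.3 = 8.82
anchor → Form K (Sample 2): y = (102.4/3.6)(8.82 − 12.7) + 521.1 = 410.7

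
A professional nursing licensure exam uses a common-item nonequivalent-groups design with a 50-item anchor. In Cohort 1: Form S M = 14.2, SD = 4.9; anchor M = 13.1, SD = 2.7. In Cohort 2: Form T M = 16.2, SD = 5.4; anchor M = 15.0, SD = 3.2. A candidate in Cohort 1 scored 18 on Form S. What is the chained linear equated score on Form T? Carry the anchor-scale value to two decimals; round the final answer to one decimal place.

Form S → anchor (Cohort 1): v = (2.7/4.9)(18 − 14.2) + 13.1 = 15.19
anchor → Form T (Cohort 2): y = (5.4/3.2)(15.19 − 15.0) + 16.2 = 16.5

16.5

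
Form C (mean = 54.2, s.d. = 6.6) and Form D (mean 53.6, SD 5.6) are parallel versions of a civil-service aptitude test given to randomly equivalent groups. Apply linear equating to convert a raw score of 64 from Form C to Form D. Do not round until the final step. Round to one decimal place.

Linear equating: y = (SD_Y/SD_X)(x − M_X) + M_Y
y = (5.6/6.6)(64 − 54.2) + 53.6
y = 0.848485 × 9.8 + 53.6 = 8.3152 + 53.6 = 61.9

61.9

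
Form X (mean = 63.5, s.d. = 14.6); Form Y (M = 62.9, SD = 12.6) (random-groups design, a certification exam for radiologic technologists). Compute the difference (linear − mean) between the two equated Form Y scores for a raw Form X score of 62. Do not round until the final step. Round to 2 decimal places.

0.21

Mean-equated: 62 + (62.9 − 63.5) = 61.40
Linear-equated: (12.6/14.6)(62 − 63.5) + 62.9 = 61.605
Difference = 61.605 − 61.40 = 0.21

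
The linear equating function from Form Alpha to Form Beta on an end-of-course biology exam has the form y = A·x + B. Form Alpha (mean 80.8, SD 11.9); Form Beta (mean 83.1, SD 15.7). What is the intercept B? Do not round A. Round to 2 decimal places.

-23.50

A = SD_Y / SD_X = 15.7 / 11.9 = 1.319328
B = M_Y − A·M_X = 83.1 − 1.319328 × 80.8 = -23.50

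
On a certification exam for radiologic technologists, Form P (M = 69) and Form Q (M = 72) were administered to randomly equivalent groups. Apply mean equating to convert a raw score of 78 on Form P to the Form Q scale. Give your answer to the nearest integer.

81

Mean equating: y = x + (M_Y − M_X) = 78 + (72 − 69) = 81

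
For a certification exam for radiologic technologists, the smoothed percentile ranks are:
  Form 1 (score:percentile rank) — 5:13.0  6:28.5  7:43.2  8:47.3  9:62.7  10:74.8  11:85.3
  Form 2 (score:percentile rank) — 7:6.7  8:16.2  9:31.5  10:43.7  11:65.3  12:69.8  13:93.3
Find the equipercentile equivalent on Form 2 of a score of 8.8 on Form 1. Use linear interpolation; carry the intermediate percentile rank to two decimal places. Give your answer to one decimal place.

10.7

PR of 8.8 on Form 1: 47.3 + (8.8 − 8)/(9 − 8) × (62.7 − 47.3) = 59.62
On Form 2, PR 59.62 falls between score 10 (PR 43.7) and 11 (PR 65.3).
Interpolate: 10 + (59.62 − 43.7)/(65.3 − 43.7) × (11 − 10) = 10.7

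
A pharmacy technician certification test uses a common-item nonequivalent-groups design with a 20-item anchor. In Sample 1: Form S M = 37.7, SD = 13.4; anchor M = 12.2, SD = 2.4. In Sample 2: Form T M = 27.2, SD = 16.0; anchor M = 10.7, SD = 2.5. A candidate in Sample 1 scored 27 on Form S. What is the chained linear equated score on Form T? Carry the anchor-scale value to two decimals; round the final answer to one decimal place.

24.5

Form S → anchor (Sample 1): v = (2.4/13.4)(27 − 37.7) + 12.2 = 10.28
anchor → Form T (Sample 2): y = (16.0/2.5)(10.28 − 10.7) + 27.2 = 24.5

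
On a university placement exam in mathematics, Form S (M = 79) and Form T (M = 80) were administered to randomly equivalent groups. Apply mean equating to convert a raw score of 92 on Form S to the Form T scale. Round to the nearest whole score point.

93

Mean equating: y = x + (M_Y − M_X) = 92 + (80 − 79) = 93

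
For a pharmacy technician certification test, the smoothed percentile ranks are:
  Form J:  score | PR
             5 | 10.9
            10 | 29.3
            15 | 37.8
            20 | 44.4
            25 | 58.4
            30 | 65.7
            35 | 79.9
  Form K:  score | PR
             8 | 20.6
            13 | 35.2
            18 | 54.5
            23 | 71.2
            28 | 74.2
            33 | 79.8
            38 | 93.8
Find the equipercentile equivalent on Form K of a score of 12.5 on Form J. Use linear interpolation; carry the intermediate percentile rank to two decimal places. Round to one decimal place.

12.4

PR of 12.5 on Form J: 29.3 + (12.5 − 10)/(15 − 10) × (37.8 − 29.3) = 33.55
On Form K, PR 33.55 falls between score 8 (PR 20.6) and 13 (PR 35.2).
Interpolate: 8 + (33.55 − 20.6)/(35.2 − 20.6) × (13 − 8) = 12.4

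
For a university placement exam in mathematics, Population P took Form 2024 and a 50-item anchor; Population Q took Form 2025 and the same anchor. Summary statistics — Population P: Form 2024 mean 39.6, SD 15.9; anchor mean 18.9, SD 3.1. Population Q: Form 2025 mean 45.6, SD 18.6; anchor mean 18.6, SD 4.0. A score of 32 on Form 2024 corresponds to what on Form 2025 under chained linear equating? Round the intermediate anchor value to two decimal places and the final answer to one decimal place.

Form 2024 → anchor (Population P): v = (3.1/15.9)(32 − 39.6) + 18.9 = 17.42
anchor → Form 2025 (Population Q): y = (18.6/4.0)(17.42 − 18.6) + 45.6 = 40.1

40.1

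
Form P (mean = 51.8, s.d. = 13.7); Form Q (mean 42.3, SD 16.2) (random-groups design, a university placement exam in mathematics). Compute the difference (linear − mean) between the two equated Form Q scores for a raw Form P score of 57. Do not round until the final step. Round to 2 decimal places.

0.95

Mean-equated: 57 + (42.3 − 51.8) = 47.50
Linear-equated: (16.2/13.7)(57 − 51.8) + 42.3 = 48.449
Difference = 48.449 − 47.50 = 0.95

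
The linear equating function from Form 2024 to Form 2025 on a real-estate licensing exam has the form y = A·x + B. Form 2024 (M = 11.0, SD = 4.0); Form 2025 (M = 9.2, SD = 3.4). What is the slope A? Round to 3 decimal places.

A = SD_Y / SD_X = 3.4 / 4.0 = 0.850

0.850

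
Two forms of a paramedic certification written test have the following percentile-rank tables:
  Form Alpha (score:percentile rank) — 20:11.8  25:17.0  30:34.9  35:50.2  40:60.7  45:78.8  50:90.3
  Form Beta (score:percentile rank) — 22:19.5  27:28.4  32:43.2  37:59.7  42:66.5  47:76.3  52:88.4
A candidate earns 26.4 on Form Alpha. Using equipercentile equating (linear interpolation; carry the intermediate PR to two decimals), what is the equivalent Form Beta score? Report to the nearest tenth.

PR of 26.4 on Form Alpha: 17.0 + (26.4 − 25)/(30 − 25) × (34.9 − 17.0) = 22.01
On Form Beta, PR 22.01 falls between score 22 (PR 19.5) and 27 (PR 28.4).
Interpolate: 22 + (22.01 − 19.5)/(28.4 − 19.5) × (27 − 22) = 23.4

23.4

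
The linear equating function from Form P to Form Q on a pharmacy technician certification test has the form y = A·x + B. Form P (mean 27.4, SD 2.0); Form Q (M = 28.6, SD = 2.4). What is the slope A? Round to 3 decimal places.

A = SD_Y / SD_X = 2.4 / 2.0 = 1.200

1.200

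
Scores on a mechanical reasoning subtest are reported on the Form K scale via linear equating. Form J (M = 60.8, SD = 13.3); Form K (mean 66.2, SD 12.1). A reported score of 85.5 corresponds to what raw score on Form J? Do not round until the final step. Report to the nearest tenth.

82.0

Invert y = (SD_Y/SD_X)(x − M_X) + M_Y:
x = (SD_X/SD_Y)(y − M_Y) + M_X = (13.3/12.1)(85.5 − 66.2) + 60.8
x = 1.099174 × 19.300 + 60.8 = 82.0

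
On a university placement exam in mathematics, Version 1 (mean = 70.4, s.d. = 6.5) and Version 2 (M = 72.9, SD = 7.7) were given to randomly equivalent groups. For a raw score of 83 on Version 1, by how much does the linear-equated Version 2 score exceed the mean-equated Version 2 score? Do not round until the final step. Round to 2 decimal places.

Mean-equated: 83 + (72.9 − 70.4) = 85.50
Linear-equated: (7.7/6.5)(83 − 70.4) + 72.9 = 87.826
Difference = 87.826 − 85.50 = 2.33

2.33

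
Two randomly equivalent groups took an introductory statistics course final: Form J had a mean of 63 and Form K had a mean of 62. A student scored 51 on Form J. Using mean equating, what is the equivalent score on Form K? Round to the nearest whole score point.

Mean equating: y = x + (M_Y − M_X) = 51 + (62 − 63) = 50

50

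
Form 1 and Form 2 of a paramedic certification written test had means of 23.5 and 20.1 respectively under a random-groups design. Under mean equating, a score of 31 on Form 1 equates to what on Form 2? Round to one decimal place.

Mean equating: y = x + (M_Y − M_X) = 31 + (20.1 − 23.5) = 27.6

27.6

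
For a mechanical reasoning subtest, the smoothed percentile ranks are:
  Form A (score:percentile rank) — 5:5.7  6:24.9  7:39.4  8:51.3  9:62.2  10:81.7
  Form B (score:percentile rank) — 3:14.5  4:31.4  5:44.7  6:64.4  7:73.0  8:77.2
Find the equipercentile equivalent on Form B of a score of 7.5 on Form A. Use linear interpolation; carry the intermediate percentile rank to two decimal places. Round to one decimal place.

PR of 7.5 on Form A: 39.4 + (7.5 − 7)/(8 − 7) × (51.3 − 39.4) = 45.35
On Form B, PR 45.35 falls between score 5 (PR 44.7) and 6 (PR 64.4).
Interpolate: 5 + (45.35 − 44.7)/(64.4 − 44.7) × (6 − 5) = 5.0

5.0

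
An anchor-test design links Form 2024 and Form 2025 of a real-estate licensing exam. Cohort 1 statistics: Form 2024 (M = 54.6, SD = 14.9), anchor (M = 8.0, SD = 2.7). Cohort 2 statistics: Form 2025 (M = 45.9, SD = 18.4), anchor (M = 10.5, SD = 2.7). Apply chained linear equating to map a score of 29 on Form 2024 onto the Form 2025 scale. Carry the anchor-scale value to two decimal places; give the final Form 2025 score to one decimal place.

Form 2024 → anchor (Cohort 1): v = (2.7/14.9)(29 − 54.6) + 8.0 = 3.36
anchor → Form 2025 (Cohort 2): y = (18.4/2.7)(3.36 − 10.5) + 45.9 = -2.8

-2.8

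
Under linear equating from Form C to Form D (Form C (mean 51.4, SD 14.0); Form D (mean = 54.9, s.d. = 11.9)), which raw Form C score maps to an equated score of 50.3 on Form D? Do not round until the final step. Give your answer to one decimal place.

Invert y = (SD_Y/SD_X)(x − M_X) + M_Y:
x = (SD_X/SD_Y)(y − M_Y) + M_X = (14.0/11.9)(50.3 − 54.9) + 51.4
x = 1.176471 × -4.600 + 51.4 = 46.0

46.0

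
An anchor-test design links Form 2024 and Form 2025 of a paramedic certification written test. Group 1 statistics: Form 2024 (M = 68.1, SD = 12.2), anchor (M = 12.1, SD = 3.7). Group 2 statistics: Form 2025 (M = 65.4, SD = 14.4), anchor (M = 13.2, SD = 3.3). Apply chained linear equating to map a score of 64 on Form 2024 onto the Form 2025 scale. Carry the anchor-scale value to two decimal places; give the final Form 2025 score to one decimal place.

55.2

Form 2024 → anchor (Group 1): v = (3.7/12.2)(64 − 68.1) + 12.1 = 10.86
anchor → Form 2025 (Group 2): y = (14.4/3.3)(10.86 − 13.2) + 65.4 = 55.2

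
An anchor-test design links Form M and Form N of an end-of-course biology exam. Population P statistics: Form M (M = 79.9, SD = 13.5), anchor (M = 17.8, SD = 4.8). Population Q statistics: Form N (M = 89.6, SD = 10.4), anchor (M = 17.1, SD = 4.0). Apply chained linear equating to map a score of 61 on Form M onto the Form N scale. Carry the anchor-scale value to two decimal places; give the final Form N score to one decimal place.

Form M → anchor (Population P): v = (4.8/13.5)(61 − 79.9) + 17.8 = 11.08
anchor → Form N (Population Q): y = (10.4/4.0)(11.08 − 17.1) + 89.6 = 73.9

73.9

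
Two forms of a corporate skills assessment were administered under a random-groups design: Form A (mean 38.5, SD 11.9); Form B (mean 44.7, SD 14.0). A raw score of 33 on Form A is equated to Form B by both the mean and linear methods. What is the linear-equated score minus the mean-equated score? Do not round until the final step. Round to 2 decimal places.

Mean-equated: 33 + (44.7 − 38.5) = 39.20
Linear-equated: (14.0/11.9)(33 − 38.5) + 44.7 = 38.229
Difference = 38.229 − 39.20 = -0.97

-0.97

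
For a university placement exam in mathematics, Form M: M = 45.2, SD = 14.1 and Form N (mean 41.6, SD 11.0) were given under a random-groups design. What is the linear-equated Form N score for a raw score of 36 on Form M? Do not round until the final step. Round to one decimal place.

Linear equating: y = (SD_Y/SD_X)(x − M_X) + M_Y
y = (11.0/14.1)(36 − 45.2) + 41.6
y = 0.780142 × -9.2 + 41.6 = -7.1773 + 41.6 = 34.4

34.4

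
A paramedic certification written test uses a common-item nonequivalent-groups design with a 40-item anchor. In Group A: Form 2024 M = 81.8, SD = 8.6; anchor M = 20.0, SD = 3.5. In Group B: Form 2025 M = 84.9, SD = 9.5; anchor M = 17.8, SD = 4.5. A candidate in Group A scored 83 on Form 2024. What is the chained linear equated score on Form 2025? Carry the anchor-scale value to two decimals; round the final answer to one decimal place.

90.6

Form 2024 → anchor (Group A): v = (3.5/8.6)(83 − 81.8) + 20.0 = 20.49
anchor → Form 2025 (Group B): y = (9.5/4.5)(20.49 − 17.8) + 84.9 = 90.6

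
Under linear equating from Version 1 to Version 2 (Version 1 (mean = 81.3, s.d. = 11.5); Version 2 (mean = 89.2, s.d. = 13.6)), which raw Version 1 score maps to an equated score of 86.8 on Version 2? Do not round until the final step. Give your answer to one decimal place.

Invert y = (SD_Y/SD_X)(x − M_X) + M_Y:
x = (SD_X/SD_Y)(y − M_Y) + M_X = (11.5/13.6)(86.8 − 89.2) + 81.3
x = 0.845588 × -2.400 + 81.3 = 79.3

79.3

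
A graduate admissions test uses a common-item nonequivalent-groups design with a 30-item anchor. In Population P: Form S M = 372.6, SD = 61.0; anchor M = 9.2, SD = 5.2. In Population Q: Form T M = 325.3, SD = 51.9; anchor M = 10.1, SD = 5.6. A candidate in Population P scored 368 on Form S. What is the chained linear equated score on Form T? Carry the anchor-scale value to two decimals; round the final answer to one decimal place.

313.3

Form S → anchor (Population P): v = (5.2/61.0)(368 − 372.6) + 9.2 = 8.81
anchor → Form T (Population Q): y = (51.9/5.6)(8.81 − 10.1) + 325.3 = 313.3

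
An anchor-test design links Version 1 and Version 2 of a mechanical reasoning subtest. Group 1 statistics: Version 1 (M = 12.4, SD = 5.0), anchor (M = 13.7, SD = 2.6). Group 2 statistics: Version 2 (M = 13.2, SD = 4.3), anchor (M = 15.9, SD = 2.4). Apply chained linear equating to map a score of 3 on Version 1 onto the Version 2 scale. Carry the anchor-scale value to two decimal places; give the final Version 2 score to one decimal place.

Version 1 → anchor (Group 1): v = (2.6/5.0)(3 − 12.4) + 13.7 = 8.81
anchor → Version 2 (Group 2): y = (4.3/2.4)(8.81 − 15.9) + 13.2 = 0.5

0.5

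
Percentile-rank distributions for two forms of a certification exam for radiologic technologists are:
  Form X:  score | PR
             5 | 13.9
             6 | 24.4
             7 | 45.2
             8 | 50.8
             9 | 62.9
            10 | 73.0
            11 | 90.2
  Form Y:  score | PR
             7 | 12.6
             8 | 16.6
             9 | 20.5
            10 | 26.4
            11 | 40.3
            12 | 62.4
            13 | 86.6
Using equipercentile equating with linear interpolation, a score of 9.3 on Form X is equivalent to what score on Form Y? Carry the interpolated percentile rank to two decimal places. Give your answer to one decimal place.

PR of 9.3 on Form X: 62.9 + (9.3 − 9)/(10 − 9) × (73.0 − 62.9) = 65.93
On Form Y, PR 65.93 falls between score 12 (PR 62.4) and 13 (PR 86.6).
Interpolate: 12 + (65.93 − 62.4)/(86.6 − 62.4) × (13 − 12) = 12.1

12.1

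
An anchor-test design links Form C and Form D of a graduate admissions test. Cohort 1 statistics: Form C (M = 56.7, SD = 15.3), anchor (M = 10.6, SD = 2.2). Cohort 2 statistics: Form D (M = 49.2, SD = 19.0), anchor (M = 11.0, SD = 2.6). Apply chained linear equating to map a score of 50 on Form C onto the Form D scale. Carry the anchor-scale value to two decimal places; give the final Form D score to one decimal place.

39.3

Form C → anchor (Cohort 1): v = (2.2/15.3)(50 − 56.7) + 10.6 = 9.64
anchor → Form D (Cohort 2): y = (19.0/2.6)(9.64 − 11.0) + 49.2 = 39.3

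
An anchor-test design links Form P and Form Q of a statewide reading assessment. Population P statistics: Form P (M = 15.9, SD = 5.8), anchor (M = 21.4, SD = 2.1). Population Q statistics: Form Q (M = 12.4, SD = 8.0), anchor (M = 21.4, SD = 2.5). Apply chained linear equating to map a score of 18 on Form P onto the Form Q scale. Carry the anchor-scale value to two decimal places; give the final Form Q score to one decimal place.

Form P → anchor (Population P): v = (2.1/5.8)(18 − 15.9) + 21.4 = 22.16
anchor → Form Q (Population Q): y = (8.0/2.5)(22.16 − 21.4) + 12.4 = 14.8

14.8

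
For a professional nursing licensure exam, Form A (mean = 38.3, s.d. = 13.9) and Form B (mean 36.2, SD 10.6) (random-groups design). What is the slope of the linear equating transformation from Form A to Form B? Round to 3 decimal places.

0.763

A = SD_Y / SD_X = 10.6 / 13.9 = 0.763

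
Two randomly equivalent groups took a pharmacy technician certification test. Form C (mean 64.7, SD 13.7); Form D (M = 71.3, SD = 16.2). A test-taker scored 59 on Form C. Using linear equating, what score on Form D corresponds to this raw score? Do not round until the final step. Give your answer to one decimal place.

Linear equating: y = (SD_Y/SD_X)(x − M_X) + M_Y
y = (16.2/13.7)(59 − 64.7) + 71.3
y = 1.182482 × -5.7 + 71.3 = -6.7401 + 71.3 = 64.6

64.6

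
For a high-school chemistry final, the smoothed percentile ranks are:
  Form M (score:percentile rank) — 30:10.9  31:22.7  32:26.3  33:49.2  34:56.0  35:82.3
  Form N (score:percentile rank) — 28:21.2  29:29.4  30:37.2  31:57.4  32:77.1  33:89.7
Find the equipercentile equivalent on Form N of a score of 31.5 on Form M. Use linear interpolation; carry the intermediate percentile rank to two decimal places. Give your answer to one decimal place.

28.4

PR of 31.5 on Form M: 22.7 + (31.5 − 31)/(32 − 31) × (26.3 − 22.7) = 24.50
On Form N, PR 24.50 falls between score 28 (PR 21.2) and 29 (PR 29.4).
Interpolate: 28 + (24.50 − 21.2)/(29.4 − 21.2) × (29 − 28) = 28.4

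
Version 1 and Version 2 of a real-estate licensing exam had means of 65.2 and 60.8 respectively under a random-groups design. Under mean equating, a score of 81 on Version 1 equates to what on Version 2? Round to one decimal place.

Mean equating: y = x + (M_Y − M_X) = 81 + (60.8 − 65.2) = 76.6

76.6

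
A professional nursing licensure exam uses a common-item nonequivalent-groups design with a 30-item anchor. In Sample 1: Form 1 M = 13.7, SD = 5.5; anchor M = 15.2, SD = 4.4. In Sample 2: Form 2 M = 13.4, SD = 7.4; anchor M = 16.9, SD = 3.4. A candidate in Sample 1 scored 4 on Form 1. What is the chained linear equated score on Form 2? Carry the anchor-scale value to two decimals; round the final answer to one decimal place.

Form 1 → anchor (Sample 1): v = (4.4/5.5)(4 − 13.7) + 15.2 = 7.44
anchor → Form 2 (Sample 2): y = (7.4/3.4)(7.44 − 16.9) + 13.4 = -7.2

-7.2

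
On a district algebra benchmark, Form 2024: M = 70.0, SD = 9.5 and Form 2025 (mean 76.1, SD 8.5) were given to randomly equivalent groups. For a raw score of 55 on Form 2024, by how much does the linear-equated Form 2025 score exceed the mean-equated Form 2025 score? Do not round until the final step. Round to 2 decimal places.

Mean-equated: 55 + (76.1 − 70.0) = 61.10
Linear-equated: (8.5/9.5)(55 − 70.0) + 76.1 = 62.679
Difference = 62.679 − 61.10 = 1.58

1.58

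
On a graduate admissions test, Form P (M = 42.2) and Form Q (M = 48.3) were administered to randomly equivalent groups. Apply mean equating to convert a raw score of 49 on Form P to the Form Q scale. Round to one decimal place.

55.1

Mean equating: y = x + (M_Y − M_X) = 49 + (48.3 − 42.2) = 55.1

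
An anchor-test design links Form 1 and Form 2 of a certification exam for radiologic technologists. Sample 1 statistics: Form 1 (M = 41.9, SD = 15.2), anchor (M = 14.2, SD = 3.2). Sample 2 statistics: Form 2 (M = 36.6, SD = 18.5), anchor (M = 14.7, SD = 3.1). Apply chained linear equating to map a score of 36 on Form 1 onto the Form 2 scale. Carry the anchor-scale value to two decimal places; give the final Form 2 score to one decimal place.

Form 1 → anchor (Sample 1): v = (3.2/15.2)(36 − 41.9) + 14.2 = 12.96
anchor → Form 2 (Sample 2): y = (18.5/3.1)(12.96 − 14.7) + 36.6 = 26.2

26.2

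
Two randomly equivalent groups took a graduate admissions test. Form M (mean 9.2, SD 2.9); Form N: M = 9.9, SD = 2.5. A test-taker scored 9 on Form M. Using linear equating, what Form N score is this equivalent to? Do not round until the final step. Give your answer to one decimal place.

Linear equating: y = (SD_Y/SD_X)(x − M_X) + M_Y
y = (2.5/2.9)(9 − 9.2) + 9.9
y = 0.862069 × -0.2 + 9.9 = -0.1724 + 9.9 = 9.7

9.7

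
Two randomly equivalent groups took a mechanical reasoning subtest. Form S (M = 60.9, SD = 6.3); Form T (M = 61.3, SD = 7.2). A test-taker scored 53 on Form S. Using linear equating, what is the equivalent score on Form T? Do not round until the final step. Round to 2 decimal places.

52.27

Linear equating: y = (SD_Y/SD_X)(x − M_X) + M_Y
y = (7.2/6.3)(53 − 60.9) + 61.3
y = 1.142857 × -7.9 + 61.3 = -9.0286 + 61.3 = 52.27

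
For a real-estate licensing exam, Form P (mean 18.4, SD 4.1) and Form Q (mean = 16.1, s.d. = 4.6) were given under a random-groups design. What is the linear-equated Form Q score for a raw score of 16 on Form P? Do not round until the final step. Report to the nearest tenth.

Linear equating: y = (SD_Y/SD_X)(x − M_X) + M_Y
y = (4.6/4.1)(16 − 18.4) + 16.1
y = 1.121951 × -2.4 + 16.1 = -2.6927 + 16.1 = 13.4

13.4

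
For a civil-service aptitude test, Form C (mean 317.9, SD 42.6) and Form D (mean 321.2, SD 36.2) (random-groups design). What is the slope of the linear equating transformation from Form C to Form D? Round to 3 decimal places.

A = SD_Y / SD_X = 36.2 / 42.6 = 0.850

0.850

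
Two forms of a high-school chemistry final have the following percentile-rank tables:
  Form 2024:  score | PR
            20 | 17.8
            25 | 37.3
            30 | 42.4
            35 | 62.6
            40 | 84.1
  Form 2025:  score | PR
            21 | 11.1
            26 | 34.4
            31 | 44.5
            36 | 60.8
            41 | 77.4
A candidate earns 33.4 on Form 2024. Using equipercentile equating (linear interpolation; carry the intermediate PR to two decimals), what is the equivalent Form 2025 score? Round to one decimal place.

PR of 33.4 on Form 2024: 42.4 + (33.4 − 30)/(35 − 30) × (62.6 − 42.4) = 56.14
On Form 2025, PR 56.14 falls between score 31 (PR 44.5) and 36 (PR 60.8).
Interpolate: 31 + (56.14 − 44.5)/(60.8 − 44.5) × (36 − 31) = 34.6

34.6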